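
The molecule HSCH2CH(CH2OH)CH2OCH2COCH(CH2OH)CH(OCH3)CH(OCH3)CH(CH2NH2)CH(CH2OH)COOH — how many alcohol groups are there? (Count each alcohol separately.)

3

Taking each segment in turn:
  HSCH2: –SH on an sp³ carbon → thiol.
  CH(CH2OH): pendant –CH2OH on an sp³ backbone C → alcohol.
  CH2OCH2: C–O–C with sp³ carbons on both sides and no adjacent C=O → ether.
  CO: –C(=O)– with carbon on both sides → ketone.
  CH(CH2OH): pendant –CH2OH on an sp³ backbone C → alcohol.
  CH(OCH3): pendant –OCH3: C–O–C with sp³ C, no adjacent C=O → ether.
  CH(OCH3): pendant –OCH3: C–O–C with sp³ C, no adjacent C=O → ether.
  CH(CH2NH2): pendant –CH2NH2: N on sp³ C, no adjacent C=O → amine.
  CH(CH2OH): pendant –CH2OH on an sp³ backbone C → alcohol.
  COOH: –COOH: carbonyl C bonded to –OH and C → carboxylic acid (the –OH is not a separate alcohol).
Alcohol appears at: CH(CH2OH), CH(CH2OH), CH(CH2OH) → 3.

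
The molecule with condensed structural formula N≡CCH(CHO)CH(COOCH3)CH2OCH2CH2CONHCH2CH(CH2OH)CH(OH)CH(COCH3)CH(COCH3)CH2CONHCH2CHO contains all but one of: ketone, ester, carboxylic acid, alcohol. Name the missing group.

carboxylic acid

ketone: present (CH(COCH3) — pendant –COCH3: carbonyl C bonded to two carbons → ketone).
alcohol: present (CH(CH2OH) — pendant –CH2OH on an sp³ backbone C → alcohol).
ester: present (CH(COOCH3) — pendant –COOCH3: carbonyl C bonded to C and –OCH3 → ester).
carboxylic acid: absent. In CH(COOCH3), the acyl oxygen is bonded to carbon (–O–C), not to H, so this is an ester. In CH2CONHCH2, the carbonyl is bonded to nitrogen, not to –OH; that is an amide.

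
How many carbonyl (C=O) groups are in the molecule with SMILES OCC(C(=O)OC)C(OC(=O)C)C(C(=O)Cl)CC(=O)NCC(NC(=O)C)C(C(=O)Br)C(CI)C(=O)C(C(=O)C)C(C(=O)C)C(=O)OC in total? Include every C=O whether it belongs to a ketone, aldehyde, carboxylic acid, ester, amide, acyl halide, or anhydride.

CH(COOCH3): ester, 1 C=O (running total 1).
CH(OCOCH3): ester, 1 C=O (running total 2).
CH(COCl): acyl halide, 1 C=O (running total 3).
CH2CONHCH2: amide, 1 C=O (running total 4).
CH(NHCOCH3): amide, 1 C=O (running total 5).
CH(COBr): acyl halide, 1 C=O (running total 6).
CO: ketone, 1 C=O (running total 7).
CH(COCH3): ketone, 1 C=O (running total 8).
CH(COCH3): ketone, 1 C=O (running total 9).
COOCH3: ester, 1 C=O (running total 10).

10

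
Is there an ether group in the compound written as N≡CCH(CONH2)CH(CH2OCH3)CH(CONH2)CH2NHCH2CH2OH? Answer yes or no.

N≡C–: carbon triple-bonded to nitrogen → nitrile.
pendant –CONH2: carbonyl C bonded to C and N → amide.
pendant –CH2OCH3: C–O–C linkage → ether.
pendant –CONH2: carbonyl C bonded to C and N → amide.
C–N–C with sp³ carbons and no adjacent C=O → amine (secondary).
–OH on an sp³ carbon → alcohol.
The CH(CH2OCH3) segment supplies the ether: pendant –CH2OCH3: C–O–C linkage → ether.

yes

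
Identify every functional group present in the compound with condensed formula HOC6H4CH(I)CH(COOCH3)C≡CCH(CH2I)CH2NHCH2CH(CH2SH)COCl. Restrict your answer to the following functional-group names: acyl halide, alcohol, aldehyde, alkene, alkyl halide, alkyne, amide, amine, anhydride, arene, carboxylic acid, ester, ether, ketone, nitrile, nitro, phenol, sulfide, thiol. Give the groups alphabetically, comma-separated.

acyl halide, alkyl halide, alkyne, amine, arene, ester, phenol, thiol

Taking each segment in turn:
  HOC6H4: –OH attached directly to an aromatic ring → phenol (not alcohol); the ring itself is an arene.
  CH(I): halogen on an sp³ carbon → alkyl halide.
  CH(COOCH3): pendant –COOCH3: carbonyl C bonded to C and –OCH3 → ester.
  C≡C: C≡C triple bond → alkyne.
  CH(CH2I): pendant –CH2X: halogen on sp³ carbon → alkyl halide.
  CH2NHCH2: C–N–C with sp³ carbons and no adjacent C=O → amine (secondary).
  CH(CH2SH): pendant –CH2SH → thiol.
  COCl: –C(=O)Cl: carbonyl C bonded to C and to a halogen → acyl halide (not alkyl halide).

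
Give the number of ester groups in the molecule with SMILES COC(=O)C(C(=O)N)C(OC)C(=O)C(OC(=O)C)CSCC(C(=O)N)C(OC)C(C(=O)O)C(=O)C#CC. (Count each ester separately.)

CH3O–C(=O)–: carbonyl C bonded to C and to –OCH3 → ester (not ketone + ether).
pendant –CONH2: carbonyl C bonded to C and N → amide.
pendant –OCH3: C–O–C with sp³ C, no adjacent C=O → ether.
–C(=O)– with carbon on both sides → ketone.
pendant –OC(=O)CH3: an acyloxy group → ester.
C–S–C linkage → sulfide (thioether).
pendant –CONH2: carbonyl C bonded to C and N → amide.
pendant –OCH3: C–O–C with sp³ C, no adjacent C=O → ether.
pendant –COOH: carbonyl C bonded to C and –OH → carboxylic acid.
–C(=O)– with carbon on both sides → ketone.
C≡C triple bond → alkyne.
Ester appears at: CH3OOC, CH(OCOCH3) → 2.

2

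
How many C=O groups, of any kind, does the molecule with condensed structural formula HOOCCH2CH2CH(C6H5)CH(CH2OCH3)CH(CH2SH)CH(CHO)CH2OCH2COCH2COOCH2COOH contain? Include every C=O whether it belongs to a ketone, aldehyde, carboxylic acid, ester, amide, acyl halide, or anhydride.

5

HOOC: carboxylic acid, 1 C=O (running total 1).
CH(CHO): aldehyde, 1 C=O (running total 2).
CO: ketone, 1 C=O (running total 3).
CH2COOCH2: ester, 1 C=O (running total 4).
COOH: carboxylic acid, 1 C=O (running total 5).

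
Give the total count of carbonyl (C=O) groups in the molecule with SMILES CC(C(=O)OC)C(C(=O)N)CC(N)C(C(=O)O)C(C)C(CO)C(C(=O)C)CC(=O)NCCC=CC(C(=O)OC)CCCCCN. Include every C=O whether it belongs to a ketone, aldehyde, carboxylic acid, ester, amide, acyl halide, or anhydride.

6

CH(COOCH3): ester, 1 C=O (running total 1).
CH(CONH2): amide, 1 C=O (running total 2).
CH(COOH): carboxylic acid, 1 C=O (running total 3).
CH(COCH3): ketone, 1 C=O (running total 4).
CH2CONHCH2: amide, 1 C=O (running total 5).
CH(COOCH3): ester, 1 C=O (running total 6).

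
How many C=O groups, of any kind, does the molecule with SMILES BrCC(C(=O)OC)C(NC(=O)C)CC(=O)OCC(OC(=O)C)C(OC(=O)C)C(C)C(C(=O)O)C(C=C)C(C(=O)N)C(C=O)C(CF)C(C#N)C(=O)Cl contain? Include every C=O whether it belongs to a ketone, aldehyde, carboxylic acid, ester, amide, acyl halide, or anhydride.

9

CH(COOCH3): ester, 1 C=O (running total 1).
CH(NHCOCH3): amide, 1 C=O (running total 2).
CH2COOCH2: ester, 1 C=O (running total 3).
CH(OCOCH3): ester, 1 C=O (running total 4).
CH(OCOCH3): ester, 1 C=O (running total 5).
CH(COOH): carboxylic acid, 1 C=O (running total 6).
CH(CONH2): amide, 1 C=O (running total 7).
CH(CHO): aldehyde, 1 C=O (running total 8).
COCl: acyl halide, 1 C=O (running total 9).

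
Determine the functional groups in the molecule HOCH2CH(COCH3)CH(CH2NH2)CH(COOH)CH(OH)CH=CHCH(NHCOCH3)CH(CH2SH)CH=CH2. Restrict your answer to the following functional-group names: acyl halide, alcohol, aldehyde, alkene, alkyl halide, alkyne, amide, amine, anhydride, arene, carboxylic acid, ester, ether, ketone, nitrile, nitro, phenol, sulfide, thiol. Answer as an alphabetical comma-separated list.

Taking each segment in turn:
  HOCH2: HO– on an sp³ carbon → alcohol.
  CH(COCH3): pendant –COCH3: carbonyl C bonded to two carbons → ketone.
  CH(CH2NH2): pendant –CH2NH2: N on sp³ C, no adjacent C=O → amine.
  CH(COOH): pendant –COOH: carbonyl C bonded to C and –OH → carboxylic acid.
  CH(OH): –OH on an sp³ carbon → alcohol (secondary).
  CH=CH: C=C double bond → alkene.
  CH(NHCOCH3): pendant –NHC(=O)CH3: N bonded to a carbonyl → amide (not amine).
  CH(CH2SH): pendant –CH2SH → thiol.
  CH=CH2: C=C double bond → alkene.

alcohol, alkene, amide, amine, carboxylic acid, ketone, thiol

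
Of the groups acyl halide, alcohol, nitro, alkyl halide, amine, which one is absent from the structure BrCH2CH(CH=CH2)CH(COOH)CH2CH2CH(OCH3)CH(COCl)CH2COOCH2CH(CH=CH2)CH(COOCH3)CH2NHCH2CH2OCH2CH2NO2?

alcohol

alkyl halide: present (BrCH2 — halogen on an sp³ carbon → alkyl halide).
acyl halide: present (CH(COCl) — pendant –C(=O)X: carbonyl C bonded to C and halogen → acyl halide).
nitro: present (CH2NO2 — –NO2 on carbon → nitro group).
amine: present (CH2NHCH2 — C–N–C with sp³ carbons and no adjacent C=O → amine (secondary)).
alcohol: absent. In CH(COOH), the –OH sits on a carbonyl carbon, making it part of a carboxylic acid, not an alcohol.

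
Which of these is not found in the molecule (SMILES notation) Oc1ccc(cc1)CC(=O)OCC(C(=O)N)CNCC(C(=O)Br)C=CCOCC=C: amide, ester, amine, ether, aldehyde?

aldehyde

ether: present (CH2OCH2 — C–O–C with sp³ carbons on both sides and no adjacent C=O → ether).
amide: present (CH(CONH2) — pendant –CONH2: carbonyl C bonded to C and N → amide).
ester: present (CH2COOCH2 — –C(=O)–O–C with C on the carbonyl side → ester).
amine: present (CH2NHCH2 — C–N–C with sp³ carbons and no adjacent C=O → amine (secondary)).
aldehyde: no segment matches this pattern.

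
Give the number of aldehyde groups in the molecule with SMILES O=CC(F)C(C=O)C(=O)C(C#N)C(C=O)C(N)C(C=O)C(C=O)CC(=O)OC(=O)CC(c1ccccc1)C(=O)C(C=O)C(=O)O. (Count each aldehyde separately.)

6

Taking each segment in turn:
  OHC: terminal –CHO: carbonyl C bonded to H and C → aldehyde.
  CH(F): halogen on an sp³ carbon → alkyl halide.
  CH(CHO): pendant –CHO: carbonyl C bonded to C and H → aldehyde.
  CO: –C(=O)– with carbon on both sides → ketone.
  CH(CN): pendant –C≡N: nitrile.
  CH(CHO): pendant –CHO: carbonyl C bonded to C and H → aldehyde.
  CH(NH2): –NH2 on an sp³ carbon with no adjacent C=O → amine.
  CH(CHO): pendant –CHO: carbonyl C bonded to C and H → aldehyde.
  CH(CHO): pendant –CHO: carbonyl C bonded to C and H → aldehyde.
  CH2CO-O-COCH2: two acyl groups sharing one oxygen, –C(=O)–O–C(=O)– → anhydride.
  CH(C6H5): pendant –C6H5: benzene ring → arene.
  CO: –C(=O)– with carbon on both sides → ketone.
  CH(CHO): pendant –CHO: carbonyl C bonded to C and H → aldehyde.
  COOH: –COOH: carbonyl C bonded to –OH and C → carboxylic acid (the –OH is not a separate alcohol).
Aldehyde appears at: OHC, CH(CHO), CH(CHO), CH(CHO), CH(CHO), CH(CHO) → 6.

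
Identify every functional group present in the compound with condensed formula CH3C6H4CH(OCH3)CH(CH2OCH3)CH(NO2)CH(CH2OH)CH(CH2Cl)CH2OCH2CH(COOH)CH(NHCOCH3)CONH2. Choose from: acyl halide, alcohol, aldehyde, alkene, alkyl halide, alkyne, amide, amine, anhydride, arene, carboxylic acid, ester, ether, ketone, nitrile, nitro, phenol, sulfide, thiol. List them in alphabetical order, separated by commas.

Working along the chain:
  C6H4: para-disubstituted benzene ring → arene.
  CH(OCH3): pendant –OCH3: C–O–C with sp³ C, no adjacent C=O → ether.
  CH(CH2OCH3): pendant –CH2OCH3: C–O–C linkage → ether.
  CH(NO2): –NO2 on an sp³ carbon → nitro (the N=O is not a carbonyl).
  CH(CH2OH): pendant –CH2OH on an sp³ backbone C → alcohol.
  CH(CH2Cl): pendant –CH2X: halogen on sp³ carbon → alkyl halide.
  CH2OCH2: C–O–C with sp³ carbons on both sides and no adjacent C=O → ether.
  CH(COOH): pendant –COOH: carbonyl C bonded to C and –OH → carboxylic acid.
  CH(NHCOCH3): pendant –NHC(=O)CH3: N bonded to a carbonyl → amide (not amine).
  CONH2: –C(=O)NH2: carbonyl C bonded to C and to N → amide (the N is not a separate amine).

alcohol, alkyl halide, amide, arene, carboxylic acid, ether, nitro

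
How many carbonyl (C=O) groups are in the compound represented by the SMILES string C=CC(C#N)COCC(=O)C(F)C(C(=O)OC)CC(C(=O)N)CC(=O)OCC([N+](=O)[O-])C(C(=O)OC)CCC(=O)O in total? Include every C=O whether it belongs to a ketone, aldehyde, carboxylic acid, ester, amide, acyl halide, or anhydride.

CO: ketone, 1 C=O (running total 1).
CH(COOCH3): ester, 1 C=O (running total 2).
CH(CONH2): amide, 1 C=O (running total 3).
CH2COOCH2: ester, 1 C=O (running total 4).
CH(COOCH3): ester, 1 C=O (running total 5).
COOH: carboxylic acid, 1 C=O (running total 6).

6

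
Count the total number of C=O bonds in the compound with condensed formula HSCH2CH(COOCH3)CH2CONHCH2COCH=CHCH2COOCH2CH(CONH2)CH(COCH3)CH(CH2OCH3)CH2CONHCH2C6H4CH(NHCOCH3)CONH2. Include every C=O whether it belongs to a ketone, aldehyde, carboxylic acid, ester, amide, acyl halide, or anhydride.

9

CH(COOCH3): ester, 1 C=O (running total 1).
CH2CONHCH2: amide, 1 C=O (running total 2).
CO: ketone, 1 C=O (running total 3).
CH2COOCH2: ester, 1 C=O (running total 4).
CH(CONH2): amide, 1 C=O (running total 5).
CH(COCH3): ketone, 1 C=O (running total 6).
CH2CONHCH2: amide, 1 C=O (running total 7).
CH(NHCOCH3): amide, 1 C=O (running total 8).
CONH2: amide, 1 C=O (running total 9).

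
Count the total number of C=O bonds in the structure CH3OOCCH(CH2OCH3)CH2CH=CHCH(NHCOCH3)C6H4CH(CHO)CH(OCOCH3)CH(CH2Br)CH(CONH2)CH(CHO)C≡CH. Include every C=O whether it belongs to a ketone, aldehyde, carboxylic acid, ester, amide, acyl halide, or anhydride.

6

CH3OOC: ester, 1 C=O (running total 1).
CH(NHCOCH3): amide, 1 C=O (running total 2).
CH(CHO): aldehyde, 1 C=O (running total 3).
CH(OCOCH3): ester, 1 C=O (running total 4).
CH(CONH2): amide, 1 C=O (running total 5).
CH(CHO): aldehyde, 1 C=O (running total 6).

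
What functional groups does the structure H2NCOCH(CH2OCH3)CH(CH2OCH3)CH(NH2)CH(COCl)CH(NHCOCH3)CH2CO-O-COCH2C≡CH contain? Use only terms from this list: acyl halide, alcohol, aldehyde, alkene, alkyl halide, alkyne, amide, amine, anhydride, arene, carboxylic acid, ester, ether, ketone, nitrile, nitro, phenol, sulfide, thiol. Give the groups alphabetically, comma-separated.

Taking each segment in turn:
  H2NCO: –C(=O)NH2: carbonyl C bonded to C and to N → amide (the N is not a separate amine).
  CH(CH2OCH3): pendant –CH2OCH3: C–O–C linkage → ether.
  CH(CH2OCH3): pendant –CH2OCH3: C–O–C linkage → ether.
  CH(NH2): –NH2 on an sp³ carbon with no adjacent C=O → amine.
  CH(COCl): pendant –C(=O)X: carbonyl C bonded to C and halogen → acyl halide.
  CH(NHCOCH3): pendant –NHC(=O)CH3: N bonded to a carbonyl → amide (not amine).
  CH2CO-O-COCH2: two acyl groups sharing one oxygen, –C(=O)–O–C(=O)– → anhydride.
  C≡CH: C≡C triple bond → alkyne.

acyl halide, alkyne, amide, amine, anhydride, ether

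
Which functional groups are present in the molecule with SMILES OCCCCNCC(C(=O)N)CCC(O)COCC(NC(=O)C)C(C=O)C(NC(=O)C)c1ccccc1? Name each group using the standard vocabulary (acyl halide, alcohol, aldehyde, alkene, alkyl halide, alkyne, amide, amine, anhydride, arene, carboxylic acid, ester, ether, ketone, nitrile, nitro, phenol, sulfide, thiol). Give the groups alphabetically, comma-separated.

alcohol, aldehyde, amide, amine, arene, ether

HO– on an sp³ carbon → alcohol.
C–N–C with sp³ carbons and no adjacent C=O → amine (secondary).
pendant –CONH2: carbonyl C bonded to C and N → amide.
–OH on an sp³ carbon → alcohol (secondary).
C–O–C with sp³ carbons on both sides and no adjacent C=O → ether.
pendant –NHC(=O)CH3: N bonded to a carbonyl → amide (not amine).
pendant –CHO: carbonyl C bonded to C and H → aldehyde.
pendant –NHC(=O)CH3: N bonded to a carbonyl → amide (not amine).
–C6H5 phenyl ring → arene.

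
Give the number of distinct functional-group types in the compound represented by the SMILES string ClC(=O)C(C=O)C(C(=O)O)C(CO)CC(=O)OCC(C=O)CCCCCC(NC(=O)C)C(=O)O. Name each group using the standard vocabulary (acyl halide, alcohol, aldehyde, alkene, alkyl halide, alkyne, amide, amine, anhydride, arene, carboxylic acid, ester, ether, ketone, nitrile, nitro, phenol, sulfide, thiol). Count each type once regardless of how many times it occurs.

6

Working along the chain:
  ClCO: –C(=O)Cl: carbonyl C bonded to C and to a halogen → acyl halide (not alkyl halide).
  CH(CHO): pendant –CHO: carbonyl C bonded to C and H → aldehyde.
  CH(COOH): pendant –COOH: carbonyl C bonded to C and –OH → carboxylic acid.
  CH(CH2OH): pendant –CH2OH on an sp³ backbone C → alcohol.
  CH2COOCH2: –C(=O)–O–C with C on the carbonyl side → ester.
  CH(CHO): pendant –CHO: carbonyl C bonded to C and H → aldehyde.
  CH(NHCOCH3): pendant –NHC(=O)CH3: N bonded to a carbonyl → amide (not amine).
  COOH: –COOH: carbonyl C bonded to –OH and C → carboxylic acid (the –OH is not a separate alcohol).
Distinct types present: acyl halide, alcohol, aldehyde, amide, carboxylic acid, ester.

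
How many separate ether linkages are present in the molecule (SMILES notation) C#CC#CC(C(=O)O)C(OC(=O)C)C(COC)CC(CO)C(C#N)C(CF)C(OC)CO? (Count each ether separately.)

Working along the chain:
  HC≡C: C≡C triple bond → alkyne.
  C≡C: C≡C triple bond → alkyne.
  CH(COOH): pendant –COOH: carbonyl C bonded to C and –OH → carboxylic acid.
  CH(OCOCH3): pendant –OC(=O)CH3: an acyloxy group → ester.
  CH(CH2OCH3): pendant –CH2OCH3: C–O–C linkage → ether.
  CH(CH2OH): pendant –CH2OH on an sp³ backbone C → alcohol.
  CH(CN): pendant –C≡N: nitrile.
  CH(CH2F): pendant –CH2X: halogen on sp³ carbon → alkyl halide.
  CH(OCH3): pendant –OCH3: C–O–C with sp³ C, no adjacent C=O → ether.
  CH2OH: –OH on an sp³ carbon → alcohol.
Ether appears at: CH(CH2OCH3), CH(OCH3) → 2.

2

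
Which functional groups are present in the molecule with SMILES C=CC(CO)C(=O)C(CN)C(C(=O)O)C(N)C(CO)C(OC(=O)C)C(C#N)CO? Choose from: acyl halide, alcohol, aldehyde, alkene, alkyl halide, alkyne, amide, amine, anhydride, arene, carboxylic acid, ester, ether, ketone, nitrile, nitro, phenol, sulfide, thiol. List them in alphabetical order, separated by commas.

Working along the chain:
  CH2=CH: C=C double bond → alkene.
  CH(CH2OH): pendant –CH2OH on an sp³ backbone C → alcohol.
  CO: –C(=O)– with carbon on both sides → ketone.
  CH(CH2NH2): pendant –CH2NH2: N on sp³ C, no adjacent C=O → amine.
  CH(COOH): pendant –COOH: carbonyl C bonded to C and –OH → carboxylic acid.
  CH(NH2): –NH2 on an sp³ carbon with no adjacent C=O → amine.
  CH(CH2OH): pendant –CH2OH on an sp³ backbone C → alcohol.
  CH(OCOCH3): pendant –OC(=O)CH3: an acyloxy group → ester.
  CH(CN): pendant –C≡N: nitrile.
  CH2OH: –OH on an sp³ carbon → alcohol.

alcohol, alkene, amine, carboxylic acid, ester, ketone, nitrile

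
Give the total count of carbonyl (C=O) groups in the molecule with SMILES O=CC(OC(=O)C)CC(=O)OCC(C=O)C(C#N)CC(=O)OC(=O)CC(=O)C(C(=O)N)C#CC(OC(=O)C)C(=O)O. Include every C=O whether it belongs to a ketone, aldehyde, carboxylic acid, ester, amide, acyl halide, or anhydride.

10

OHC: aldehyde, 1 C=O (running total 1).
CH(OCOCH3): ester, 1 C=O (running total 2).
CH2COOCH2: ester, 1 C=O (running total 3).
CH(CHO): aldehyde, 1 C=O (running total 4).
CH2CO-O-COCH2: anhydride, 2 C=O (running total 6).
CO: ketone, 1 C=O (running total 7).
CH(CONH2): amide, 1 C=O (running total 8).
CH(OCOCH3): ester, 1 C=O (running total 9).
COOH: carboxylic acid, 1 C=O (running total 10).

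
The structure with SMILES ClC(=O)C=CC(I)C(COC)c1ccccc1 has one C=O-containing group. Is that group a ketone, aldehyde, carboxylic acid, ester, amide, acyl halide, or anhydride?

The carbonyl is in the ClCO segment: –C(=O)Cl: carbonyl C bonded to C and to a halogen → acyl halide (not alkyl halide).

acyl halide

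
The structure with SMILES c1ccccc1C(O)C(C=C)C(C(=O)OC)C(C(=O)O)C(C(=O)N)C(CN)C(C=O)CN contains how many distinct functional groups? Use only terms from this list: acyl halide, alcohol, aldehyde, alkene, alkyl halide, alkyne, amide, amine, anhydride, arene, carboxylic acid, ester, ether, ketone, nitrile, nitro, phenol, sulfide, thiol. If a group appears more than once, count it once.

8

Reading the structure from left to right:
  C6H5: C6H5– phenyl ring → arene.
  CH(OH): –OH on an sp³ carbon → alcohol (secondary).
  CH(CH=CH2): pendant –CH=CH2: C=C double bond → alkene.
  CH(COOCH3): pendant –COOCH3: carbonyl C bonded to C and –OCH3 → ester.
  CH(COOH): pendant –COOH: carbonyl C bonded to C and –OH → carboxylic acid.
  CH(CONH2): pendant –CONH2: carbonyl C bonded to C and N → amide.
  CH(CH2NH2): pendant –CH2NH2: N on sp³ C, no adjacent C=O → amine.
  CH(CHO): pendant –CHO: carbonyl C bonded to C and H → aldehyde.
  CH2NH2: –NH2 on an sp³ carbon with no adjacent C=O → amine.
Distinct types present: alcohol, aldehyde, alkene, amide, amine, arene, carboxylic acid, ester.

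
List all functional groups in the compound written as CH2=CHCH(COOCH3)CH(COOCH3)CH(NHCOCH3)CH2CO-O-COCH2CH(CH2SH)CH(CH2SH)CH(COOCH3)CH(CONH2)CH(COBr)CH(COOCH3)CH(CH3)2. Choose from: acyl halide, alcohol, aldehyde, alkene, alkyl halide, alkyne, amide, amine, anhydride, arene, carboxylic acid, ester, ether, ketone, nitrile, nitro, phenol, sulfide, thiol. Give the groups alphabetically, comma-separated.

acyl halide, alkene, amide, anhydride, ester, thiol

C=C double bond → alkene.
pendant –COOCH3: carbonyl C bonded to C and –OCH3 → ester.
pendant –COOCH3: carbonyl C bonded to C and –OCH3 → ester.
pendant –NHC(=O)CH3: N bonded to a carbonyl → amide (not amine).
two acyl groups sharing one oxygen, –C(=O)–O–C(=O)– → anhydride.
pendant –CH2SH → thiol.
pendant –CH2SH → thiol.
pendant –COOCH3: carbonyl C bonded to C and –OCH3 → ester.
pendant –CONH2: carbonyl C bonded to C and N → amide.
pendant –C(=O)X: carbonyl C bonded to C and halogen → acyl halide.
pendant –COOCH3: carbonyl C bonded to C and –OCH3 → ester.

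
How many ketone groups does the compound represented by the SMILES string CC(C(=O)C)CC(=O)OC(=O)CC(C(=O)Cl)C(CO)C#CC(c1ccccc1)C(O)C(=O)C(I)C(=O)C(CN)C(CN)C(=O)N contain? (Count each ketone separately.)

pendant –COCH3: carbonyl C bonded to two carbons → ketone.
two acyl groups sharing one oxygen, –C(=O)–O–C(=O)– → anhydride.
pendant –C(=O)X: carbonyl C bonded to C and halogen → acyl halide.
pendant –CH2OH on an sp³ backbone C → alcohol.
C≡C triple bond → alkyne.
pendant –C6H5: benzene ring → arene.
–OH on an sp³ carbon → alcohol (secondary).
–C(=O)– with carbon on both sides → ketone.
halogen on an sp³ carbon → alkyl halide.
–C(=O)– with carbon on both sides → ketone.
pendant –CH2NH2: N on sp³ C, no adjacent C=O → amine.
pendant –CH2NH2: N on sp³ C, no adjacent C=O → amine.
–C(=O)NH2: carbonyl C bonded to C and to N → amide (the N is not a separate amine).
Ketone appears at: CH(COCH3), CO, CO → 3.

3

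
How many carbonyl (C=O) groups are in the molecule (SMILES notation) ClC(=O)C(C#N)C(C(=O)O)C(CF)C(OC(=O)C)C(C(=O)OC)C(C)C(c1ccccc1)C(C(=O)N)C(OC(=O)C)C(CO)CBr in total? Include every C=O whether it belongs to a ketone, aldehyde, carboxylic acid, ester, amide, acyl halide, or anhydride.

ClCO: acyl halide, 1 C=O (running total 1).
CH(COOH): carboxylic acid, 1 C=O (running total 2).
CH(OCOCH3): ester, 1 C=O (running total 3).
CH(COOCH3): ester, 1 C=O (running total 4).
CH(CONH2): amide, 1 C=O (running total 5).
CH(OCOCH3): ester, 1 C=O (running total 6).

6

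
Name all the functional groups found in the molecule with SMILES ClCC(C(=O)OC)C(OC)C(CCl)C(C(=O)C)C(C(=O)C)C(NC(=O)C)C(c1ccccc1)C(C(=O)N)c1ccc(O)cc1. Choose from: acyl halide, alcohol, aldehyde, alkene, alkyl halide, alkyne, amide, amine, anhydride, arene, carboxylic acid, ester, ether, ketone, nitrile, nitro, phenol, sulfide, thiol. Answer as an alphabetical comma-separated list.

halogen on an sp³ carbon → alkyl halide.
pendant –COOCH3: carbonyl C bonded to C and –OCH3 → ester.
pendant –OCH3: C–O–C with sp³ C, no adjacent C=O → ether.
pendant –CH2X: halogen on sp³ carbon → alkyl halide.
pendant –COCH3: carbonyl C bonded to two carbons → ketone.
pendant –COCH3: carbonyl C bonded to two carbons → ketone.
pendant –NHC(=O)CH3: N bonded to a carbonyl → amide (not amine).
pendant –C6H5: benzene ring → arene.
pendant –CONH2: carbonyl C bonded to C and N → amide.
–OH attached directly to an aromatic ring → phenol (not alcohol); the ring itself is an arene.

alkyl halide, amide, arene, ester, ether, ketone, phenol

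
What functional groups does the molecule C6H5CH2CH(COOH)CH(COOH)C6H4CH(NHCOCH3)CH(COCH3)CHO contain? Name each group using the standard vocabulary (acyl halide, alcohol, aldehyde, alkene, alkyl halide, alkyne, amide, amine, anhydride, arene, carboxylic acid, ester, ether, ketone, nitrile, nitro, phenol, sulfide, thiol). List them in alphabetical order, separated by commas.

aldehyde, amide, arene, carboxylic acid, ketone

Working along the chain:
  C6H5: C6H5– phenyl ring → arene.
  CH(COOH): pendant –COOH: carbonyl C bonded to C and –OH → carboxylic acid.
  CH(COOH): pendant –COOH: carbonyl C bonded to C and –OH → carboxylic acid.
  C6H4: para-disubstituted benzene ring → arene.
  CH(NHCOCH3): pendant –NHC(=O)CH3: N bonded to a carbonyl → amide (not amine).
  CH(COCH3): pendant –COCH3: carbonyl C bonded to two carbons → ketone.
  CHO: terminal –CHO: carbonyl C bonded to H and C → aldehyde.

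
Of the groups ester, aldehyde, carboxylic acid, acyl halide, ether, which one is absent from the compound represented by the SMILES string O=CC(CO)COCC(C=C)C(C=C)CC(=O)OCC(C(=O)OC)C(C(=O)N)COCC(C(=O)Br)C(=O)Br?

carboxylic acid

ester: present (CH2COOCH2 — –C(=O)–O–C with C on the carbonyl side → ester).
ether: present (CH2OCH2 — C–O–C with sp³ carbons on both sides and no adjacent C=O → ether).
aldehyde: present (OHC — terminal –CHO: carbonyl C bonded to H and C → aldehyde).
acyl halide: present (CH(COBr) — pendant –C(=O)X: carbonyl C bonded to C and halogen → acyl halide).
carboxylic acid: absent. In each of CH2COOCH2 and CH(COOCH3), the acyl oxygen is bonded to carbon (–O–C), not to H, so this is an ester. In CH(CONH2), the carbonyl is bonded to nitrogen, not to –OH; that is an amide.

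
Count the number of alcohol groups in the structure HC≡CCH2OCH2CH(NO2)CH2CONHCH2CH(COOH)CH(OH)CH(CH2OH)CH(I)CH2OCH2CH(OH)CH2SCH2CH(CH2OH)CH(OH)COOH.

5

Working along the chain:
  HC≡C: C≡C triple bond → alkyne.
  CH2OCH2: C–O–C with sp³ carbons on both sides and no adjacent C=O → ether.
  CH(NO2): –NO2 on an sp³ carbon → nitro (the N=O is not a carbonyl).
  CH2CONHCH2: –C(=O)–N– linkage → amide (the N is not an amine).
  CH(COOH): pendant –COOH: carbonyl C bonded to C and –OH → carboxylic acid.
  CH(OH): –OH on an sp³ carbon → alcohol (secondary).
  CH(CH2OH): pendant –CH2OH on an sp³ backbone C → alcohol.
  CH(I): halogen on an sp³ carbon → alkyl halide.
  CH2OCH2: C–O–C with sp³ carbons on both sides and no adjacent C=O → ether.
  CH(OH): –OH on an sp³ carbon → alcohol (secondary).
  CH2SCH2: C–S–C linkage → sulfide (thioether).
  CH(CH2OH): pendant –CH2OH on an sp³ backbone C → alcohol.
  CH(OH): –OH on an sp³ carbon → alcohol (secondary).
  COOH: –COOH: carbonyl C bonded to –OH and C → carboxylic acid (the –OH is not a separate alcohol).
Alcohol appears at: CH(OH), CH(CH2OH), CH(OH), CH(CH2OH), CH(OH) → 5.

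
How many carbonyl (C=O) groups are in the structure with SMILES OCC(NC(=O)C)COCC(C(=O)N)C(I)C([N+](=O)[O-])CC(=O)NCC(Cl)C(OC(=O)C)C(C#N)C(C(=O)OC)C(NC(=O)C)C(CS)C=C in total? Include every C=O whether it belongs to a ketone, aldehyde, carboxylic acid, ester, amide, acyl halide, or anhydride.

6

CH(NHCOCH3): amide, 1 C=O (running total 1).
CH(CONH2): amide, 1 C=O (running total 2).
CH2CONHCH2: amide, 1 C=O (running total 3).
CH(OCOCH3): ester, 1 C=O (running total 4).
CH(COOCH3): ester, 1 C=O (running total 5).
CH(NHCOCH3): amide, 1 C=O (running total 6).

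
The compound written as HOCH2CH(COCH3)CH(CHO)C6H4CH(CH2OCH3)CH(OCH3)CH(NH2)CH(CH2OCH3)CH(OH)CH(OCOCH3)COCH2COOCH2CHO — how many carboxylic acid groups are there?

0

Reading the structure from left to right:
  HOCH2: HO– on an sp³ carbon → alcohol.
  CH(COCH3): pendant –COCH3: carbonyl C bonded to two carbons → ketone.
  CH(CHO): pendant –CHO: carbonyl C bonded to C and H → aldehyde.
  C6H4: para-disubstituted benzene ring → arene.
  CH(CH2OCH3): pendant –CH2OCH3: C–O–C linkage → ether.
  CH(OCH3): pendant –OCH3: C–O–C with sp³ C, no adjacent C=O → ether.
  CH(NH2): –NH2 on an sp³ carbon with no adjacent C=O → amine.
  CH(CH2OCH3): pendant –CH2OCH3: C–O–C linkage → ether.
  CH(OH): –OH on an sp³ carbon → alcohol (secondary).
  CH(OCOCH3): pendant –OC(=O)CH3: an acyloxy group → ester.
  CO: –C(=O)– with carbon on both sides → ketone.
  CH2COOCH2: –C(=O)–O–C with C on the carbonyl side → ester.
  CHO: terminal –CHO: carbonyl C bonded to H and C → aldehyde.
No segment is a carboxylic acid: HOCH2 is alcohol, not carboxylic acid; CH(CHO) is aldehyde, not carboxylic acid; CH(OH) is alcohol, not carboxylic acid. → 0.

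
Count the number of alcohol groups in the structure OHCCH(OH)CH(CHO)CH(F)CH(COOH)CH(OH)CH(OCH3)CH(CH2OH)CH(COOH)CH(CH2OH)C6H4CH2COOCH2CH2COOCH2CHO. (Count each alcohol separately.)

4

Working along the chain:
  OHC: terminal –CHO: carbonyl C bonded to H and C → aldehyde.
  CH(OH): –OH on an sp³ carbon → alcohol (secondary).
  CH(CHO): pendant –CHO: carbonyl C bonded to C and H → aldehyde.
  CH(F): halogen on an sp³ carbon → alkyl halide.
  CH(COOH): pendant –COOH: carbonyl C bonded to C and –OH → carboxylic acid.
  CH(OH): –OH on an sp³ carbon → alcohol (secondary).
  CH(OCH3): pendant –OCH3: C–O–C with sp³ C, no adjacent C=O → ether.
  CH(CH2OH): pendant –CH2OH on an sp³ backbone C → alcohol.
  CH(COOH): pendant –COOH: carbonyl C bonded to C and –OH → carboxylic acid.
  CH(CH2OH): pendant –CH2OH on an sp³ backbone C → alcohol.
  C6H4: para-disubstituted benzene ring → arene.
  CH2COOCH2: –C(=O)–O–C with C on the carbonyl side → ester.
  CH2COOCH2: –C(=O)–O–C with C on the carbonyl side → ester.
  CHO: terminal –CHO: carbonyl C bonded to H and C → aldehyde.
Alcohol appears at: CH(OH), CH(OH), CH(CH2OH), CH(CH2OH) → 4.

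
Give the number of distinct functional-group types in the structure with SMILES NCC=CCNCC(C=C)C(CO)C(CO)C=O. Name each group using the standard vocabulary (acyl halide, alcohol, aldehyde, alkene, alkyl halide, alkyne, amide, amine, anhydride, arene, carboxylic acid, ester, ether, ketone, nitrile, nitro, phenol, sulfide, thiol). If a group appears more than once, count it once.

–NH2 on an sp³ carbon with no adjacent C=O → amine.
C=C double bond → alkene.
C–N–C with sp³ carbons and no adjacent C=O → amine (secondary).
pendant –CH=CH2: C=C double bond → alkene.
pendant –CH2OH on an sp³ backbone C → alcohol.
pendant –CH2OH on an sp³ backbone C → alcohol.
terminal –CHO: carbonyl C bonded to H and C → aldehyde.
Distinct types present: alcohol, aldehyde, alkene, amine.

4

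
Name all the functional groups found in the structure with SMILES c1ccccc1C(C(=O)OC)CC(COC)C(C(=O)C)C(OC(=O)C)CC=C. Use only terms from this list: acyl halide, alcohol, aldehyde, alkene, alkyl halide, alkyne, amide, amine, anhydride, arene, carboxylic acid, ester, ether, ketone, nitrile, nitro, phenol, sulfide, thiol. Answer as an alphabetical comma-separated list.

Working along the chain:
  C6H5: C6H5– phenyl ring → arene.
  CH(COOCH3): pendant –COOCH3: carbonyl C bonded to C and –OCH3 → ester.
  CH(CH2OCH3): pendant –CH2OCH3: C–O–C linkage → ether.
  CH(COCH3): pendant –COCH3: carbonyl C bonded to two carbons → ketone.
  CH(OCOCH3): pendant –OC(=O)CH3: an acyloxy group → ester.
  CH=CH2: C=C double bond → alkene.

alkene, arene, ester, ether, ketone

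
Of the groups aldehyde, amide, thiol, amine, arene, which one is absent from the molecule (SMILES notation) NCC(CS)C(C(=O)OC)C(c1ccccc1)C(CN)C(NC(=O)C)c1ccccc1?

amide: present (CH(NHCOCH3) — pendant –NHC(=O)CH3: N bonded to a carbonyl → amide (not amine)).
thiol: present (CH(CH2SH) — pendant –CH2SH → thiol).
arene: present (CH(C6H5) — pendant –C6H5: benzene ring → arene).
amine: present (H2NCH2 — –NH2 on an sp³ carbon with no adjacent C=O → amine).
aldehyde: no segment matches this pattern.

aldehyde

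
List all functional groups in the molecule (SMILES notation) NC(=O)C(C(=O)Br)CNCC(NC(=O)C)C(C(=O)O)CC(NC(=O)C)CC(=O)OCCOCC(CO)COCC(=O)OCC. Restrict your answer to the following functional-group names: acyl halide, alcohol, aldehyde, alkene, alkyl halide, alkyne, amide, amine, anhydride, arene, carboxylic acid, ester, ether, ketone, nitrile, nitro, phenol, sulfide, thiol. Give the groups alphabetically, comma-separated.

Taking each segment in turn:
  H2NCO: –C(=O)NH2: carbonyl C bonded to C and to N → amide (the N is not a separate amine).
  CH(COBr): pendant –C(=O)X: carbonyl C bonded to C and halogen → acyl halide.
  CH2NHCH2: C–N–C with sp³ carbons and no adjacent C=O → amine (secondary).
  CH(NHCOCH3): pendant –NHC(=O)CH3: N bonded to a carbonyl → amide (not amine).
  CH(COOH): pendant –COOH: carbonyl C bonded to C and –OH → carboxylic acid.
  CH(NHCOCH3): pendant –NHC(=O)CH3: N bonded to a carbonyl → amide (not amine).
  CH2COOCH2: –C(=O)–O–C with C on the carbonyl side → ester.
  CH2OCH2: C–O–C with sp³ carbons on both sides and no adjacent C=O → ether.
  CH(CH2OH): pendant –CH2OH on an sp³ backbone C → alcohol.
  CH2OCH2: C–O–C with sp³ carbons on both sides and no adjacent C=O → ether.
  COOCH2CH3: –C(=O)OCH2CH3: carbonyl C bonded to C and to –OEt → ester.

acyl halide, alcohol, amide, amine, carboxylic acid, ester, ether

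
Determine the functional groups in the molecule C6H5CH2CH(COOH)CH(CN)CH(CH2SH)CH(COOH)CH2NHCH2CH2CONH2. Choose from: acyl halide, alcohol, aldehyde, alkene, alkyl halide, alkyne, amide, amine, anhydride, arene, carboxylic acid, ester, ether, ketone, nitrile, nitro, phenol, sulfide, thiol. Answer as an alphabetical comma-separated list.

Reading the structure from left to right:
  C6H5: C6H5– phenyl ring → arene.
  CH(COOH): pendant –COOH: carbonyl C bonded to C and –OH → carboxylic acid.
  CH(CN): pendant –C≡N: nitrile.
  CH(CH2SH): pendant –CH2SH → thiol.
  CH(COOH): pendant –COOH: carbonyl C bonded to C and –OH → carboxylic acid.
  CH2NHCH2: C–N–C with sp³ carbons and no adjacent C=O → amine (secondary).
  CONH2: –C(=O)NH2: carbonyl C bonded to C and to N → amide (the N is not a separate amine).

amide, amine, arene, carboxylic acid, nitrile, thiol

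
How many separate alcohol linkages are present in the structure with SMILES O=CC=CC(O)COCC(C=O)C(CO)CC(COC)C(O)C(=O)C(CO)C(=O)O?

Taking each segment in turn:
  OHC: terminal –CHO: carbonyl C bonded to H and C → aldehyde.
  CH=CH: C=C double bond → alkene.
  CH(OH): –OH on an sp³ carbon → alcohol (secondary).
  CH2OCH2: C–O–C with sp³ carbons on both sides and no adjacent C=O → ether.
  CH(CHO): pendant –CHO: carbonyl C bonded to C and H → aldehyde.
  CH(CH2OH): pendant –CH2OH on an sp³ backbone C → alcohol.
  CH(CH2OCH3): pendant –CH2OCH3: C–O–C linkage → ether.
  CH(OH): –OH on an sp³ carbon → alcohol (secondary).
  CO: –C(=O)– with carbon on both sides → ketone.
  CH(CH2OH): pendant –CH2OH on an sp³ backbone C → alcohol.
  COOH: –COOH: carbonyl C bonded to –OH and C → carboxylic acid (the –OH is not a separate alcohol).
Alcohol appears at: CH(OH), CH(CH2OH), CH(OH), CH(CH2OH) → 4.

4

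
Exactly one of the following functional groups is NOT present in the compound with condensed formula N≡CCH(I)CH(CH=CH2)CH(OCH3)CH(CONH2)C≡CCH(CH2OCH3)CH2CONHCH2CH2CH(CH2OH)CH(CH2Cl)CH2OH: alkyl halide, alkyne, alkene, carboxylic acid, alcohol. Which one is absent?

alkyl halide: present (CH(I) — halogen on an sp³ carbon → alkyl halide).
alkyne: present (C≡C — C≡C triple bond → alkyne).
alkene: present (CH(CH=CH2) — pendant –CH=CH2: C=C double bond → alkene).
alcohol: present (CH(CH2OH) — pendant –CH2OH on an sp³ backbone C → alcohol).
carboxylic acid: absent. In each of CH(CONH2) and CH2CONHCH2, the carbonyl is bonded to nitrogen, not to –OH; that is an amide.

carboxylic acid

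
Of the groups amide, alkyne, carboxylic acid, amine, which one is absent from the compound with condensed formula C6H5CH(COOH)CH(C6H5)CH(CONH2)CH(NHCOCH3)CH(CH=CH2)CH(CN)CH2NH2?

alkyne

amide: present (CH(CONH2) — pendant –CONH2: carbonyl C bonded to C and N → amide).
amine: present (CH2NH2 — –NH2 on an sp³ carbon with no adjacent C=O → amine).
carboxylic acid: present (CH(COOH) — pendant –COOH: carbonyl C bonded to C and –OH → carboxylic acid).
alkyne: absent. In CH(CN), the triple bond is C≡N, not C≡C, so it is a nitrile.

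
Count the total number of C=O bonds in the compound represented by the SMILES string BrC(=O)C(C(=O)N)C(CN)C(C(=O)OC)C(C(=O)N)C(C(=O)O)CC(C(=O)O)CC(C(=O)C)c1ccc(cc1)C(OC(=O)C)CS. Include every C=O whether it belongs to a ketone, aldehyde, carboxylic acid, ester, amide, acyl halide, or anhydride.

8

BrCO: acyl halide, 1 C=O (running total 1).
CH(CONH2): amide, 1 C=O (running total 2).
CH(COOCH3): ester, 1 C=O (running total 3).
CH(CONH2): amide, 1 C=O (running total 4).
CH(COOH): carboxylic acid, 1 C=O (running total 5).
CH(COOH): carboxylic acid, 1 C=O (running total 6).
CH(COCH3): ketone, 1 C=O (running total 7).
CH(OCOCH3): ester, 1 C=O (running total 8).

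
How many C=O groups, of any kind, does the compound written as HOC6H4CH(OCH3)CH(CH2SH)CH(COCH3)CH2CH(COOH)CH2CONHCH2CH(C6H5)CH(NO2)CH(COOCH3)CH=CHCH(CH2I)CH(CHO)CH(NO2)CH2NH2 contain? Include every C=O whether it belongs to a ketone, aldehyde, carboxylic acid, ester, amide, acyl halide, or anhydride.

CH(COCH3): ketone, 1 C=O (running total 1).
CH(COOH): carboxylic acid, 1 C=O (running total 2).
CH2CONHCH2: amide, 1 C=O (running total 3).
CH(COOCH3): ester, 1 C=O (running total 4).
CH(CHO): aldehyde, 1 C=O (running total 5).

5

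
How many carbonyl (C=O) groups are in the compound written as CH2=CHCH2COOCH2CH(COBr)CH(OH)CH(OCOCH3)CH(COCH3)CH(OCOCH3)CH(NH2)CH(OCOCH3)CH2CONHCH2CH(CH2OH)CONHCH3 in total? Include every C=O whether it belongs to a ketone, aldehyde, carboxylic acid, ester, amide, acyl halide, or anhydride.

CH2COOCH2: ester, 1 C=O (running total 1).
CH(COBr): acyl halide, 1 C=O (running total 2).
CH(OCOCH3): ester, 1 C=O (running total 3).
CH(COCH3): ketone, 1 C=O (running total 4).
CH(OCOCH3): ester, 1 C=O (running total 5).
CH(OCOCH3): ester, 1 C=O (running total 6).
CH2CONHCH2: amide, 1 C=O (running total 7).
CONHCH3: amide, 1 C=O (running total 8).

8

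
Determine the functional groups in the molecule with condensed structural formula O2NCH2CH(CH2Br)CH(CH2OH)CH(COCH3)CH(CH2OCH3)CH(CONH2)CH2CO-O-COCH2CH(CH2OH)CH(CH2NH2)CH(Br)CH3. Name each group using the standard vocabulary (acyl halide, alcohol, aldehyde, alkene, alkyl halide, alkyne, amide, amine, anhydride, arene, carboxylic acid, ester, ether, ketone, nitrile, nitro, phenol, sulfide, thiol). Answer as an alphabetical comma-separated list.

alcohol, alkyl halide, amide, amine, anhydride, ether, ketone, nitro

–NO2 on carbon → nitro group.
pendant –CH2X: halogen on sp³ carbon → alkyl halide.
pendant –CH2OH on an sp³ backbone C → alcohol.
pendant –COCH3: carbonyl C bonded to two carbons → ketone.
pendant –CH2OCH3: C–O–C linkage → ether.
pendant –CONH2: carbonyl C bonded to C and N → amide.
two acyl groups sharing one oxygen, –C(=O)–O–C(=O)– → anhydride.
pendant –CH2OH on an sp³ backbone C → alcohol.
pendant –CH2NH2: N on sp³ C, no adjacent C=O → amine.
halogen on an sp³ carbon → alkyl halide.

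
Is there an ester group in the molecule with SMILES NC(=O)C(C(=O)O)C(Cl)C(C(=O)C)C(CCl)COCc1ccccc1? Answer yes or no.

–C(=O)NH2: carbonyl C bonded to C and to N → amide (the N is not a separate amine).
pendant –COOH: carbonyl C bonded to C and –OH → carboxylic acid.
halogen on an sp³ carbon → alkyl halide.
pendant –COCH3: carbonyl C bonded to two carbons → ketone.
pendant –CH2X: halogen on sp³ carbon → alkyl halide.
C–O–C with sp³ carbons on both sides and no adjacent C=O → ether.
–C6H5 phenyl ring → arene.
The groups actually present are: alkyl halide, amide, arene, carboxylic acid, ether, ketone.

no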